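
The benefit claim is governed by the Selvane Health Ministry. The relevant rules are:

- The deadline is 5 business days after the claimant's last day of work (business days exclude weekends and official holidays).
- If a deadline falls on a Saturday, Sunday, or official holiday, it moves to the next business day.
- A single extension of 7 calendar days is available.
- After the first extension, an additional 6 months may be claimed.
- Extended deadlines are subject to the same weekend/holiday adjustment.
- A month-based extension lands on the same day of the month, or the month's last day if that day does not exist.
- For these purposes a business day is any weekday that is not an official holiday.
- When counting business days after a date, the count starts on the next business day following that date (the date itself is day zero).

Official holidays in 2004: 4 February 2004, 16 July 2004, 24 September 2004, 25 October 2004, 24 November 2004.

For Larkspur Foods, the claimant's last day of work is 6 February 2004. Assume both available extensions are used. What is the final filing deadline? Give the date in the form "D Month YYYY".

5 business days after 6 February 2004, excluding weekends and holidays, is 13 February 2004.
Since 13 February 2004 is a Friday and not a holiday, the date is unchanged.
Add the 7 calendar-day extension to 13 February 2004: 20 February 2004.
Since 20 February 2004 is a Friday and not a holiday, the date is unchanged.
The 6 months extension carries 20 February 2004 to 20 August 2004.
20 August 2004 is a Friday and not a listed holiday, so it stands.
Deadline: 20 August 2004.

20 August 2004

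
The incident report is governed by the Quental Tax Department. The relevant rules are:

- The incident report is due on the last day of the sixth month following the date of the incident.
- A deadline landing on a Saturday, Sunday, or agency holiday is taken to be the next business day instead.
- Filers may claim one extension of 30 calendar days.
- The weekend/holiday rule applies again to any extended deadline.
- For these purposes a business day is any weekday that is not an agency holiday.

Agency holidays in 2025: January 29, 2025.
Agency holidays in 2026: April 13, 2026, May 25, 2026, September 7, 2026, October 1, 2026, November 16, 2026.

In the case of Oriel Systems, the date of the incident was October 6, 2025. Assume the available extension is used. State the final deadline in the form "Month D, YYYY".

June 1, 2026

6 months after October 6, 2025 is April 2026; that month ends on April 30, 2026.
Since April 30, 2026 is a Thursday and not a holiday, the date is unchanged.
Applying the 30-calendar-day extension: April 30, 2026 + 30 days = May 30, 2026.
May 30, 2026 falls on a Saturday. Rolling to the next business day gives June 1, 2026, a Monday.
The final due date is June 1, 2026.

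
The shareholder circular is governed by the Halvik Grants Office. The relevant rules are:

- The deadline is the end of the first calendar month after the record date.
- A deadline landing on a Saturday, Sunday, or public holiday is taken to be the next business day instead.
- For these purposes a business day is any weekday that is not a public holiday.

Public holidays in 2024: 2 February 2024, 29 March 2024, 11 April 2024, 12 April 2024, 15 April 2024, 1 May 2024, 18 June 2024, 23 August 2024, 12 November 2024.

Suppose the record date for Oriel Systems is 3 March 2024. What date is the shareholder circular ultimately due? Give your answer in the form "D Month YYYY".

The first month after 3 March 2024 is April 2024, whose last day is 30 April 2024.
30 April 2024 is a Tuesday and not a listed holiday, so it stands.
Deadline: 30 April 2024.

30 April 2024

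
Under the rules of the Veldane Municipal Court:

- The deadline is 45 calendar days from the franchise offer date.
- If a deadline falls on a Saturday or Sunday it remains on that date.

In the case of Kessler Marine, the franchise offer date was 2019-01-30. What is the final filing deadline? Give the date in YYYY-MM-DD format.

Adding 45 calendar days to 2019-01-30 gives 2019-03-16.
No adjustment is made for weekends or holidays, so 2019-03-16 stands.
Deadline: 2019-03-16.

2019-03-16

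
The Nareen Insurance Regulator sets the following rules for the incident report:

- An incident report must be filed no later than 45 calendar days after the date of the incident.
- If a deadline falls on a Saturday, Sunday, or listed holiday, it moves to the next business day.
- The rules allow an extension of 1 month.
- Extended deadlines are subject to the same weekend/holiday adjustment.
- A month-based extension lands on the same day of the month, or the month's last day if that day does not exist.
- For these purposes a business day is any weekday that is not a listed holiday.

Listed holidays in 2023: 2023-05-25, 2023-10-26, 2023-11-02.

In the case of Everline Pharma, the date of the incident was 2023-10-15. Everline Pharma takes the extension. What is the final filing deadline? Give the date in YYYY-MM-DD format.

2023-12-29

From 2023-10-15, 45 calendar days later is 2023-11-29.
2023-11-29 falls on a Wednesday, which is a business day, so no adjustment is needed.
Applying the 1 month extension: 1 month after 2023-11-29 is 2023-12-29.
Since 2023-12-29 is a Friday and not a holiday, the date is unchanged.
The final due date is 2023-12-29.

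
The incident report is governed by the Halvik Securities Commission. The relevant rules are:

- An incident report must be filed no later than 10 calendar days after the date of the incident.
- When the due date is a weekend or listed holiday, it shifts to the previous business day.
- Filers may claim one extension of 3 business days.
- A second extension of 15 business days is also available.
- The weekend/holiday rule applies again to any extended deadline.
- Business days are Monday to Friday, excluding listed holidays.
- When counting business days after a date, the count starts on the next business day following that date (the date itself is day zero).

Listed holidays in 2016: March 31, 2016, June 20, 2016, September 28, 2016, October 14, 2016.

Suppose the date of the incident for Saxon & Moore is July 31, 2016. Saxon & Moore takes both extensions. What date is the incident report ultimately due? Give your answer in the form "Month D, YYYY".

10 calendar days after July 31, 2016 is August 10, 2016.
August 10, 2016 (Wednesday) is already a business day.
Applying the 3-business-day extension: 3 business days after August 10, 2016 is August 15, 2016.
August 15, 2016 falls on a Monday, which is a business day, so no adjustment is needed.
The 15-business-day extension runs from August 15, 2016 to September 5, 2016.
September 5, 2016 falls on a Monday, which is a business day, so no adjustment is needed.
The final due date is September 5, 2016.

September 5, 2016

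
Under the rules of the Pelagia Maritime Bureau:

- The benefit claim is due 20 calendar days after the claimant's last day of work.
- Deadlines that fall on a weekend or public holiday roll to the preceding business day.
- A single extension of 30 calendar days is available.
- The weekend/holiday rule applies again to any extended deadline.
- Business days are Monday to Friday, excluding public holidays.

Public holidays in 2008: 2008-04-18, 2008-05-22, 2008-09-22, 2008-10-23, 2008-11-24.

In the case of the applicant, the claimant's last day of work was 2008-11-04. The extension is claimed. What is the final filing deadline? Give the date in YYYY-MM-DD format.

2008-12-19

Adding 20 calendar days to 2008-11-04 gives 2008-11-24.
2008-11-24 is a listed holiday; the preceding business day is 2008-11-21 (Friday).
With the 30-day extension, 2008-11-21 becomes 2008-12-21.
2008-12-21 is a Sunday; the preceding business day is 2008-12-19 (Friday).
So the filing is due 2008-12-19.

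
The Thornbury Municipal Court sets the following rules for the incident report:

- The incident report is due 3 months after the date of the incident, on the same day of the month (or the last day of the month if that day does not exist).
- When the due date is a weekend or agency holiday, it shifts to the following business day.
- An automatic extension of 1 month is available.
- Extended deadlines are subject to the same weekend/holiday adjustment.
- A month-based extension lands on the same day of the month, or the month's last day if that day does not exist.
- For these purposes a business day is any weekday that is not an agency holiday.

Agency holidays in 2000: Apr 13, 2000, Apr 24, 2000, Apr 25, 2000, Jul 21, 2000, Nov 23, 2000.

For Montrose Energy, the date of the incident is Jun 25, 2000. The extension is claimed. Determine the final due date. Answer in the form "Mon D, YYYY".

3 months after Jun 25, 2000, on the same day of the month, is Sep 25, 2000.
Sep 25, 2000 is a Monday and not a listed holiday, so it stands.
Add 1 month to Sep 25, 2000: Oct 25, 2000.
Oct 25, 2000 (Wednesday) is already a business day.
The final due date is Oct 25, 2000.

Oct 25, 2000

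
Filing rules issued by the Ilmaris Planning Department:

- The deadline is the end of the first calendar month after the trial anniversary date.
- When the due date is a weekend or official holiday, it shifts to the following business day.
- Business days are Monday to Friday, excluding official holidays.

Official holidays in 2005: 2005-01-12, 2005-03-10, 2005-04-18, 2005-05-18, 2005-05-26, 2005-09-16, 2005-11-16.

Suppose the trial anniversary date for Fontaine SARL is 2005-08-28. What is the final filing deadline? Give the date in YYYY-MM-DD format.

2005-09-30

1 month after 2005-08-28 is September 2005; that month ends on 2005-09-30.
2005-09-30 (Friday) is already a business day.
So the filing is due 2005-09-30.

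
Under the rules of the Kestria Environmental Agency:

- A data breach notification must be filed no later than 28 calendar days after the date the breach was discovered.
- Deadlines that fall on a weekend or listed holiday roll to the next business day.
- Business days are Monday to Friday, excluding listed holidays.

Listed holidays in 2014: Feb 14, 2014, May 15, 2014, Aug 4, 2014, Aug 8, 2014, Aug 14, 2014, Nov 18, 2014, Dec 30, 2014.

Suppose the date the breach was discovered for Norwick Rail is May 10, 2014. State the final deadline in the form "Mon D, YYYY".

Trigger date May 10, 2014 + 28 calendar days = Jun 7, 2014.
Jun 7, 2014 is a Saturday, so it moves to the next business day, Jun 9, 2014 (Monday).
So the filing is due Jun 9, 2014.

Jun 9, 2014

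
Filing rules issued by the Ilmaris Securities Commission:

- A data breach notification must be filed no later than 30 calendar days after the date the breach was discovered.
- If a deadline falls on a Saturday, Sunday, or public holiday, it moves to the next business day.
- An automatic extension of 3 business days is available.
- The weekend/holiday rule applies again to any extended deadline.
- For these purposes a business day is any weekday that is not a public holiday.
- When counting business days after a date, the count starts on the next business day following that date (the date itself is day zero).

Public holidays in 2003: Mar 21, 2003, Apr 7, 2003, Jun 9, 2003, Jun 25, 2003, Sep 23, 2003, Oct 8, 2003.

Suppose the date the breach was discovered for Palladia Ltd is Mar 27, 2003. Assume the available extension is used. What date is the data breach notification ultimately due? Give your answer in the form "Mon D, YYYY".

Trigger date Mar 27, 2003 + 30 calendar days = Apr 26, 2003.
Apr 26, 2003 is a Saturday, so it moves to the next business day, Apr 28, 2003 (Monday).
Counting 3 further business days from Apr 28, 2003 reaches May 1, 2003.
Since May 1, 2003 is a Thursday and not a holiday, the date is unchanged.
Final deadline: May 1, 2003.

May 1, 2003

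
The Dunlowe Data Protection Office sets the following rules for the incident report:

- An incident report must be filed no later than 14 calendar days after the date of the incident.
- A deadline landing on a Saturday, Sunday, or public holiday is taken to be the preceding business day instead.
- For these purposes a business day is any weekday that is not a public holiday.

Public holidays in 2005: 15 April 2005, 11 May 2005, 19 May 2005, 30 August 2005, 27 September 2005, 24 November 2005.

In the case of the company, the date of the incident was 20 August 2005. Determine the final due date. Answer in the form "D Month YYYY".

Adding 14 calendar days to 20 August 2005 gives 3 September 2005.
Because 3 September 2005 is a Saturday, the deadline becomes 2 September 2005 (Friday).
So the filing is due 2 September 2005.

2 September 2005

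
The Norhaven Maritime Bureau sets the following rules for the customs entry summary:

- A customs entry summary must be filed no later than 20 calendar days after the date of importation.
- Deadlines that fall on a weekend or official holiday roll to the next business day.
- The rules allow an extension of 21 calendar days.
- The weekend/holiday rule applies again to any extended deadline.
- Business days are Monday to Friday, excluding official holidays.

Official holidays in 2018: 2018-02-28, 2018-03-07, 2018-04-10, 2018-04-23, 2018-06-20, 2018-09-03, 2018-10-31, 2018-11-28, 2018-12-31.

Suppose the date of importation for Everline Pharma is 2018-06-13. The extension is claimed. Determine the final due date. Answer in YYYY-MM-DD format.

2018-07-24

20 calendar days after 2018-06-13 is 2018-07-03.
2018-07-03 (Tuesday) is already a business day.
Applying the 21-calendar-day extension: 2018-07-03 + 21 days = 2018-07-24.
Since 2018-07-24 is a Tuesday and not a holiday, the date is unchanged.
So the filing is due 2018-07-24.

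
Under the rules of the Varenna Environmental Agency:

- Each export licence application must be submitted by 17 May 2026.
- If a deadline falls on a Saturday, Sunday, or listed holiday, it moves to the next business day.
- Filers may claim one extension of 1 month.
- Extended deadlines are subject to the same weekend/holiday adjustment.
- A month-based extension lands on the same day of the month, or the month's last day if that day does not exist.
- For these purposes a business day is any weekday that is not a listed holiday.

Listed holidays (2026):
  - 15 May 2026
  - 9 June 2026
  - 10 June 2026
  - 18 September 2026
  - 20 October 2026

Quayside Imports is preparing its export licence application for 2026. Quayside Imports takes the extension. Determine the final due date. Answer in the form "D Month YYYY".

Start from the fixed due date, 17 May 2026.
Because 17 May 2026 is a Sunday, the deadline becomes 18 May 2026 (Monday).
Add 1 month to 18 May 2026: 18 June 2026.
18 June 2026 (Thursday) is already a business day.
The final due date is 18 June 2026.

18 June 2026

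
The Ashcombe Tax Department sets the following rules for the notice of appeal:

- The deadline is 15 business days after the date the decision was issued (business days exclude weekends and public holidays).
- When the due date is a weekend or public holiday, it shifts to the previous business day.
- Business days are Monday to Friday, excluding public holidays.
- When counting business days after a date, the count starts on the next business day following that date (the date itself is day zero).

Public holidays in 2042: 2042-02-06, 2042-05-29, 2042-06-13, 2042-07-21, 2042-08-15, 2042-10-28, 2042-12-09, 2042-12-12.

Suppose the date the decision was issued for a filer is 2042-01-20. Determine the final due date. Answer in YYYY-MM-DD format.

15 business days after 2042-01-20, excluding weekends and holidays, is 2042-02-11.
2042-02-11 falls on a Tuesday, which is a business day, so no adjustment is needed.
Final deadline: 2042-02-11.

2042-02-11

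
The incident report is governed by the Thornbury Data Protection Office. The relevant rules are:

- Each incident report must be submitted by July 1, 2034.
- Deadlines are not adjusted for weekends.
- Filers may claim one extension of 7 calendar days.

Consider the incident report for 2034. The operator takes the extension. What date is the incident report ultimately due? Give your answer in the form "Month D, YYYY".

July 8, 2034

The statutory due date is July 1, 2034.
No adjustment is made for weekends or holidays, so July 1, 2034 stands.
With the 7-day extension, July 1, 2034 becomes July 8, 2034.
July 8, 2034 falls on a Saturday. The rules make no weekend/holiday allowance, so it remains July 8, 2034.
The final due date is July 8, 2034.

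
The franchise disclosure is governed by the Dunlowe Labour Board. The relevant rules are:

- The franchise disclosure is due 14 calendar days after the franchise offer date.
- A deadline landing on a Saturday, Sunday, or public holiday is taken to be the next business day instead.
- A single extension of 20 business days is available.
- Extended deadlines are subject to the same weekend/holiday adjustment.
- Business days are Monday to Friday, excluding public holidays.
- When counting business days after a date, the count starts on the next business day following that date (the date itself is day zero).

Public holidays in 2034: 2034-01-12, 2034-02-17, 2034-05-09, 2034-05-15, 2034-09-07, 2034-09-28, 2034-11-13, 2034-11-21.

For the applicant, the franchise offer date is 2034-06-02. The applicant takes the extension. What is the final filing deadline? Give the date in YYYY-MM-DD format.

Trigger date 2034-06-02 + 14 calendar days = 2034-06-16.
2034-06-16 falls on a Friday, which is a business day, so no adjustment is needed.
The 20-business-day extension runs from 2034-06-16 to 2034-07-14.
2034-07-14 falls on a Friday, which is a business day, so no adjustment is needed.
So the filing is due 2034-07-14.

2034-07-14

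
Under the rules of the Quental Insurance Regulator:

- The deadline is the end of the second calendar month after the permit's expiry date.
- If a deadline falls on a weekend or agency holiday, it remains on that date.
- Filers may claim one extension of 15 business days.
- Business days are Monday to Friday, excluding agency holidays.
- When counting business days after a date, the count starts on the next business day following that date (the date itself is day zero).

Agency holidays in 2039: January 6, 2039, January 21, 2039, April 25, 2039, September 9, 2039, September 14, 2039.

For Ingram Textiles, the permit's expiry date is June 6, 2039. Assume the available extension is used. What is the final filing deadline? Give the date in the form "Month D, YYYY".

September 23, 2039

2 months after June 6, 2039 is August 2039; that month ends on August 31, 2039.
August 31, 2039 falls on a Wednesday. The rules make no weekend/holiday allowance, so it remains August 31, 2039.
Applying the 15-business-day extension: 15 business days after August 31, 2039 is September 23, 2039.
September 23, 2039 falls on a Friday. The rules make no weekend/holiday allowance, so it remains September 23, 2039.
Final deadline: September 23, 2039.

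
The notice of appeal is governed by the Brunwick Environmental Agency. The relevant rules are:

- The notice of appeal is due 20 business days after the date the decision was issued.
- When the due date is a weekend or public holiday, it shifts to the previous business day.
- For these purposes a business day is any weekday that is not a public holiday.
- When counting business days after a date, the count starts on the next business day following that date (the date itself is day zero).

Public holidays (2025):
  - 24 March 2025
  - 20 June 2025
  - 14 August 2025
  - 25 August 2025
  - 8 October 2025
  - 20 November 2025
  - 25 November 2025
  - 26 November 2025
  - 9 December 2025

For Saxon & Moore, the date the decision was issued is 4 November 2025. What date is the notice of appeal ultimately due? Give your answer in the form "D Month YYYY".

Starting the day after 4 November 2025 and counting 20 business days lands on 5 December 2025.
5 December 2025 (Friday) is already a business day.
So the filing is due 5 December 2025.

5 December 2025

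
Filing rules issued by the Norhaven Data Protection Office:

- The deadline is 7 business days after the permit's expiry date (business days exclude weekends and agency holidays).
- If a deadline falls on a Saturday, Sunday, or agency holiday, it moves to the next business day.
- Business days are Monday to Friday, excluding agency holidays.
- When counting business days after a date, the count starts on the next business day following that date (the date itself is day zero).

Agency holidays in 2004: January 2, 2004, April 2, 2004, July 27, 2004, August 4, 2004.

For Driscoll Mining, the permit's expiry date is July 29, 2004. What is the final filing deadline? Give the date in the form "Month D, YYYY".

7 business days after July 29, 2004, excluding weekends and holidays, is August 10, 2004.
August 10, 2004 (Tuesday) is already a business day.
So the filing is due August 10, 2004.

August 10, 2004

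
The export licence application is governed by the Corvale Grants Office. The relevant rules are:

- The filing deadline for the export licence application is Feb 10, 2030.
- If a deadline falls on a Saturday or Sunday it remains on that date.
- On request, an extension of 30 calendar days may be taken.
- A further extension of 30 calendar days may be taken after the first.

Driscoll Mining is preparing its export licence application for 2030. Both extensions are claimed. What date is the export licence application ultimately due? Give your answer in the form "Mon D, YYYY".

The statutory due date is Feb 10, 2030.
No adjustment is made for weekends or holidays, so Feb 10, 2030 stands.
The 30-calendar-day extension moves the deadline from Feb 10, 2030 to Mar 12, 2030.
No adjustment is made for weekends or holidays, so Mar 12, 2030 stands.
Applying the 30-calendar-day extension: Mar 12, 2030 + 30 days = Apr 11, 2030.
No adjustment is made for weekends or holidays, so Apr 11, 2030 stands.
So the filing is due Apr 11, 2030.

Apr 11, 2030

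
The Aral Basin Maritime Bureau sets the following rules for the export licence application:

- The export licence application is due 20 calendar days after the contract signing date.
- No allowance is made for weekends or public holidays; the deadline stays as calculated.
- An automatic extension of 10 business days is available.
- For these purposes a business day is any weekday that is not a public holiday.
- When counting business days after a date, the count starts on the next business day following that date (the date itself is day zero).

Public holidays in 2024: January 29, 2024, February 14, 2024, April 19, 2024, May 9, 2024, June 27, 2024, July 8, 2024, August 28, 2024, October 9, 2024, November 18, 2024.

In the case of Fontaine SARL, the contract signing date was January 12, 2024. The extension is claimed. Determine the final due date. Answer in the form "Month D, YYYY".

February 16, 2024

From January 12, 2024, 20 calendar days later is February 1, 2024.
No adjustment is made for weekends or holidays, so February 1, 2024 stands.
Counting 10 further business days from February 1, 2024 reaches February 16, 2024.
No adjustment is made for weekends or holidays, so February 16, 2024 stands.
Final deadline: February 16, 2024.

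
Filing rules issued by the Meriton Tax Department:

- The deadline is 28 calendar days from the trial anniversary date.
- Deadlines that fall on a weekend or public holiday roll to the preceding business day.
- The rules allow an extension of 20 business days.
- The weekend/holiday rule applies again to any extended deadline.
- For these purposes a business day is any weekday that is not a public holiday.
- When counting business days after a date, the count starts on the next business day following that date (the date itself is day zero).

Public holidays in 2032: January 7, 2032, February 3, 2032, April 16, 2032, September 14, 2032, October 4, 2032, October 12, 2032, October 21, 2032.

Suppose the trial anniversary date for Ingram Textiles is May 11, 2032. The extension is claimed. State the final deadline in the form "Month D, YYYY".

Trigger date May 11, 2032 + 28 calendar days = June 8, 2032.
June 8, 2032 falls on a Tuesday, which is a business day, so no adjustment is needed.
The 20-business-day extension runs from June 8, 2032 to July 6, 2032.
Since July 6, 2032 is a Tuesday and not a holiday, the date is unchanged.
Deadline: July 6, 2032.

July 6, 2032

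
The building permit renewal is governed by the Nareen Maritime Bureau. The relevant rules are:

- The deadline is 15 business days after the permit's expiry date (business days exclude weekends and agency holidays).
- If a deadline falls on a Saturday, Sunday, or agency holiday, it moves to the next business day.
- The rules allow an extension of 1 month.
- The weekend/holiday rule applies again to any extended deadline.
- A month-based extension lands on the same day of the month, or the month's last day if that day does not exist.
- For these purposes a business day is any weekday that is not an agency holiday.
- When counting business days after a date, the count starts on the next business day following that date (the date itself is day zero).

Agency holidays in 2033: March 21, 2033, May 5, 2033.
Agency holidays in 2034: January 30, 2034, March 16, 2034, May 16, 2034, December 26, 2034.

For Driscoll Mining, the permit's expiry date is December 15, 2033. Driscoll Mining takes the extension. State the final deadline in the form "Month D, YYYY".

15 business days after December 15, 2033, excluding weekends and holidays, is January 5, 2034.
January 5, 2034 falls on a Thursday, which is a business day, so no adjustment is needed.
The 1 month extension carries January 5, 2034 to February 5, 2034.
Because February 5, 2034 is a Sunday, the deadline becomes February 6, 2034 (Monday).
The final due date is February 6, 2034.

February 6, 2034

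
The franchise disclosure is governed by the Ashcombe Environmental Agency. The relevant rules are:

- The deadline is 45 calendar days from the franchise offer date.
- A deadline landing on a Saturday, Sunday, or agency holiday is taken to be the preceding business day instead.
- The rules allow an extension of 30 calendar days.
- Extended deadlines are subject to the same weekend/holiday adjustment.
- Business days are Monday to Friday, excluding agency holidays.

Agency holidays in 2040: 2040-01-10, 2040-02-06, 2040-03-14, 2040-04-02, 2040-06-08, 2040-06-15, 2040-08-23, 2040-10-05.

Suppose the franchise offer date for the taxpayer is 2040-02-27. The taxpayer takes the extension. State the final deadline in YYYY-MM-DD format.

Trigger date 2040-02-27 + 45 calendar days = 2040-04-12.
2040-04-12 falls on a Thursday, which is a business day, so no adjustment is needed.
Add the 30 calendar-day extension to 2040-04-12: 2040-05-12.
2040-05-12 is a Saturday, so it moves to the preceding business day, 2040-05-11 (Friday).
So the filing is due 2040-05-11.

2040-05-11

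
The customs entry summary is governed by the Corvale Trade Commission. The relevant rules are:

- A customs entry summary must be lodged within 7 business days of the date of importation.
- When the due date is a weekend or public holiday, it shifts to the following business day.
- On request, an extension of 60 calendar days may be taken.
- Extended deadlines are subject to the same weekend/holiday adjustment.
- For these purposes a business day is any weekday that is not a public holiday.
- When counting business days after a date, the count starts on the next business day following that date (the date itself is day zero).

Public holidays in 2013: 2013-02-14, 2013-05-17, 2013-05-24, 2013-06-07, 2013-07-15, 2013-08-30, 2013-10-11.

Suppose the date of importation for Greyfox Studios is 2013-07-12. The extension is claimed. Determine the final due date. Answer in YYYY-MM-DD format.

Counting 7 business days after 2013-07-12 (skipping weekends and listed holidays) reaches 2013-07-24.
2013-07-24 falls on a Wednesday, which is a business day, so no adjustment is needed.
Applying the 60-calendar-day extension: 2013-07-24 + 60 days = 2013-09-22.
2013-09-22 is a Sunday, so it moves to the next business day, 2013-09-23 (Monday).
Deadline: 2013-09-23.

2013-09-23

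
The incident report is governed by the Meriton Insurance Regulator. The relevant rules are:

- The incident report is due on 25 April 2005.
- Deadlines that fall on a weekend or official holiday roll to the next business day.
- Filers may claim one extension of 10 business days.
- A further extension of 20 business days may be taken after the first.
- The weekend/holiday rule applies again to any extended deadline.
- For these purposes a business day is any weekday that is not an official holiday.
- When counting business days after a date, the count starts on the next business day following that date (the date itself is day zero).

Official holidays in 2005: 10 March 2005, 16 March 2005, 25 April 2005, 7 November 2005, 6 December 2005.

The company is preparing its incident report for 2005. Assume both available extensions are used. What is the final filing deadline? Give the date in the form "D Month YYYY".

The stated deadline is 25 April 2005.
25 April 2005 is a listed holiday; the next business day is 26 April 2005 (Tuesday).
Applying the 10-business-day extension: 10 business days after 26 April 2005 is 10 May 2005.
10 May 2005 is a Tuesday and not a listed holiday, so it stands.
Counting 20 further business days from 10 May 2005 reaches 7 June 2005.
7 June 2005 falls on a Tuesday, which is a business day, so no adjustment is needed.
Deadline: 7 June 2005.

7 June 2005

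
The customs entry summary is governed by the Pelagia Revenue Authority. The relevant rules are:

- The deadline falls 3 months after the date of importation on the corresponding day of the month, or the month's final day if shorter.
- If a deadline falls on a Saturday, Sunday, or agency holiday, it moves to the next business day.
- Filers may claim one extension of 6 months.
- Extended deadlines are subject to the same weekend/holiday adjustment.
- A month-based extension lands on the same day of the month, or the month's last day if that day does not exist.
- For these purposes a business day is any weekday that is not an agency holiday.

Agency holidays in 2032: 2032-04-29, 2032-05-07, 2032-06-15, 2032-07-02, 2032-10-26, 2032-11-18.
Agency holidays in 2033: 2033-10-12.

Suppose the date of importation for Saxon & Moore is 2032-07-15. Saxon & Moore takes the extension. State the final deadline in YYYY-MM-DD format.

3 months from 2032-07-15 is 2032-10-15.
2032-10-15 falls on a Friday, which is a business day, so no adjustment is needed.
Applying the 6 months extension: 6 months after 2032-10-15 is 2033-04-15.
2033-04-15 falls on a Friday, which is a business day, so no adjustment is needed.
So the filing is due 2033-04-15.

2033-04-15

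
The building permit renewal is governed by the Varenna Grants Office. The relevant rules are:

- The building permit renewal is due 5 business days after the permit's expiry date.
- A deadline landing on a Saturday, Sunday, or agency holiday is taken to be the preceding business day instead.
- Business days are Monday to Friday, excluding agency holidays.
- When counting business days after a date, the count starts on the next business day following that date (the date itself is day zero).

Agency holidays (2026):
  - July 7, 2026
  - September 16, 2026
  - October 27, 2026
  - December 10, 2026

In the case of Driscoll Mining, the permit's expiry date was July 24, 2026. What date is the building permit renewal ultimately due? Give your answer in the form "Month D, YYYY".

July 31, 2026

5 business days after July 24, 2026, excluding weekends and holidays, is July 31, 2026.
July 31, 2026 falls on a Friday, which is a business day, so no adjustment is needed.
Final deadline: July 31, 2026.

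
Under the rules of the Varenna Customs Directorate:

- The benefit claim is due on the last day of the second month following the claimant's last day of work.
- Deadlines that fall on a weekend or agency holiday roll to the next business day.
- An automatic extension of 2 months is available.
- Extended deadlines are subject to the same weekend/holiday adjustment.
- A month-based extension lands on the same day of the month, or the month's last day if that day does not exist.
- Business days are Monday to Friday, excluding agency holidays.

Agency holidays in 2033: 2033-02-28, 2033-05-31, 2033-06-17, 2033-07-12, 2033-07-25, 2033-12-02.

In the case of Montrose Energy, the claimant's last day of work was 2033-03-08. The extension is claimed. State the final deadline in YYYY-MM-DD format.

2 months after 2033-03-08 is May 2033; that month ends on 2033-05-31.
Because 2033-05-31 is a listed holiday, the deadline becomes 2033-06-01 (Wednesday).
Applying the 2 months extension: 2 months after 2033-06-01 is 2033-08-01.
Since 2033-08-01 is a Monday and not a holiday, the date is unchanged.
The final due date is 2033-08-01.

2033-08-01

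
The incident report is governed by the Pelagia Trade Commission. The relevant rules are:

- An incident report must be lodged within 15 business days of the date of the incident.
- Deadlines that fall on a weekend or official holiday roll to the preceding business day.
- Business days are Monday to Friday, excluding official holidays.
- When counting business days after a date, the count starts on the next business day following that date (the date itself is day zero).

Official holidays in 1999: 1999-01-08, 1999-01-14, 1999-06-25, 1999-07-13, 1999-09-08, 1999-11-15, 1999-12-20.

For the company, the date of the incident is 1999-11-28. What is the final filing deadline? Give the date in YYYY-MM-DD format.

Starting the day after 1999-11-28 and counting 15 business days lands on 1999-12-17.
1999-12-17 (Friday) is already a business day.
The final due date is 1999-12-17.

1999-12-17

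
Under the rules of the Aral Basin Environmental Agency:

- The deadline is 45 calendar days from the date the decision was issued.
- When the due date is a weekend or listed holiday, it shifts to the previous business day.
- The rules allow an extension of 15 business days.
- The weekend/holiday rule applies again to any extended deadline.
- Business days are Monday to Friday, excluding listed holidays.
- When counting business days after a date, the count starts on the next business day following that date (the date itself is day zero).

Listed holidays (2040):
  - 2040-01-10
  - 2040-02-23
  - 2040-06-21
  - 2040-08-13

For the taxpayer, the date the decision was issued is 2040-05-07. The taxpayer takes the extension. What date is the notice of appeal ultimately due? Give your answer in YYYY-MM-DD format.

2040-07-12

Trigger date 2040-05-07 + 45 calendar days = 2040-06-21.
2040-06-21 is a listed holiday; the preceding business day is 2040-06-20 (Wednesday).
The 15-business-day extension runs from 2040-06-20 to 2040-07-12.
Since 2040-07-12 is a Thursday and not a holiday, the date is unchanged.
Final deadline: 2040-07-12.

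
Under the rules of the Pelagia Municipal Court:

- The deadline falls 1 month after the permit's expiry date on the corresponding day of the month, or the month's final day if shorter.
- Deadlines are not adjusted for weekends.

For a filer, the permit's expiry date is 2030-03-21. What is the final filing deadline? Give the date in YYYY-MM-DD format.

2030-04-21

Moving 1 month forward from 2030-03-21 on the corresponding day gives 2030-04-21.
No adjustment is made for weekends or holidays, so 2030-04-21 stands.
Final deadline: 2030-04-21.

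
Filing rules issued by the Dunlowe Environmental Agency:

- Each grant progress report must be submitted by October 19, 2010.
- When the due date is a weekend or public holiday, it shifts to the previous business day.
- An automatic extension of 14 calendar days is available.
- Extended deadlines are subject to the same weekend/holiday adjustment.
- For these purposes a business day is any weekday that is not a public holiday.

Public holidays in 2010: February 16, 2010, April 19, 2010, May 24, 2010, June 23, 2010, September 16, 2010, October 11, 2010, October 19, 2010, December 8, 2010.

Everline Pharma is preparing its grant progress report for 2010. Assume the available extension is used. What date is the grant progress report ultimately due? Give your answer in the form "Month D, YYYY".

The stated deadline is October 19, 2010.
October 19, 2010 falls on a listed holiday. Rolling to the preceding business day gives October 18, 2010, a Monday.
With the 14-day extension, October 18, 2010 becomes November 1, 2010.
November 1, 2010 is a Monday and not a listed holiday, so it stands.
Final deadline: November 1, 2010.

November 1, 2010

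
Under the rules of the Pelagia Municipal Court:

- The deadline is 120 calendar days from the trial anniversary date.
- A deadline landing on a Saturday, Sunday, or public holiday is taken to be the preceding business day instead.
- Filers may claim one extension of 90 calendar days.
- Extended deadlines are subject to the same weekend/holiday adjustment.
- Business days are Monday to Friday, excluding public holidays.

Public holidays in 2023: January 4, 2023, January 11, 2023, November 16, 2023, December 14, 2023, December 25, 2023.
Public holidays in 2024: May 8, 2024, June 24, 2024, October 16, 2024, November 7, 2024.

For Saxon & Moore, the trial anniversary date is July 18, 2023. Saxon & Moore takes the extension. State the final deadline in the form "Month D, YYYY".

Trigger date July 18, 2023 + 120 calendar days = November 15, 2023.
Since November 15, 2023 is a Wednesday and not a holiday, the date is unchanged.
The 90-calendar-day extension moves the deadline from November 15, 2023 to February 13, 2024.
Since February 13, 2024 is a Tuesday and not a holiday, the date is unchanged.
So the filing is due February 13, 2024.

February 13, 2024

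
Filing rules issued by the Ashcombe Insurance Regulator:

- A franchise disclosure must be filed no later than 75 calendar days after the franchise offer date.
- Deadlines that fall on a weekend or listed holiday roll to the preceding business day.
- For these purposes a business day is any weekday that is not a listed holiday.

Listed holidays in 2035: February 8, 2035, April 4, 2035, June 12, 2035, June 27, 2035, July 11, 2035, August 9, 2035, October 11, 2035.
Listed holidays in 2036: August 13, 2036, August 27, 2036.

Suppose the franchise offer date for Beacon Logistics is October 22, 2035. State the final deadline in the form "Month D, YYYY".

January 4, 2036

75 calendar days after October 22, 2035 is January 5, 2036.
January 5, 2036 is a Saturday, so it moves to the preceding business day, January 4, 2036 (Friday).
Final deadline: January 4, 2036.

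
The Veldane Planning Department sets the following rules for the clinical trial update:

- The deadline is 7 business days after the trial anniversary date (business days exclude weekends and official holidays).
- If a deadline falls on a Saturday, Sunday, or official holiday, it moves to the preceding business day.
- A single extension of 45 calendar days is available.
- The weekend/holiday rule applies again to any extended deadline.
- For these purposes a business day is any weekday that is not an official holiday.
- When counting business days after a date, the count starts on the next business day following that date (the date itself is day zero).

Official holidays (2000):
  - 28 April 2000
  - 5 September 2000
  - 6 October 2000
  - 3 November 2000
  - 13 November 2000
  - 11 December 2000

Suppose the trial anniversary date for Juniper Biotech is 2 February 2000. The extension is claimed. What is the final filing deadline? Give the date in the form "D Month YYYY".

27 March 2000

Counting 7 business days after 2 February 2000 (skipping weekends and listed holidays) reaches 11 February 2000.
Since 11 February 2000 is a Friday and not a holiday, the date is unchanged.
The 45-calendar-day extension moves the deadline from 11 February 2000 to 27 March 2000.
Since 27 March 2000 is a Monday and not a holiday, the date is unchanged.
Deadline: 27 March 2000.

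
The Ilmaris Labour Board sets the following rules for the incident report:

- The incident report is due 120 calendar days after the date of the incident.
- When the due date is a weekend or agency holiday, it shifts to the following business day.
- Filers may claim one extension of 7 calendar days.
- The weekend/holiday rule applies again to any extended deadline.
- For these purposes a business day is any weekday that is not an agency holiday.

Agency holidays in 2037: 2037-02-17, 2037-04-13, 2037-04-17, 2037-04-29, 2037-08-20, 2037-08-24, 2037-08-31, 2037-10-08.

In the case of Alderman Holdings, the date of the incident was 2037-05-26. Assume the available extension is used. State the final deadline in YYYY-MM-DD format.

From 2037-05-26, 120 calendar days later is 2037-09-23.
2037-09-23 falls on a Wednesday, which is a business day, so no adjustment is needed.
The 7-calendar-day extension moves the deadline from 2037-09-23 to 2037-09-30.
2037-09-30 is a Wednesday and not a listed holiday, so it stands.
Deadline: 2037-09-30.

2037-09-30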